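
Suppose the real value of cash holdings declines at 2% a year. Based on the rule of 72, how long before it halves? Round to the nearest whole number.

roughly 36 years

Halving time ≈ 72 / 2 = 36.00 → 36 years.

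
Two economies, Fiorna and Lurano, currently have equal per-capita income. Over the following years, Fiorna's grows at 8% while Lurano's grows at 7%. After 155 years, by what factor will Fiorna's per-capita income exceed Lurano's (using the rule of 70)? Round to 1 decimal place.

≈ 4.6 times

Rate gap = 8% − 7% = 1 point.
The ratio doubles every 70/1 ≈ 70.00 years.
155/70.00 ≈ 2.21 doublings → ratio ≈ 2^2.21 ≈ 4.6.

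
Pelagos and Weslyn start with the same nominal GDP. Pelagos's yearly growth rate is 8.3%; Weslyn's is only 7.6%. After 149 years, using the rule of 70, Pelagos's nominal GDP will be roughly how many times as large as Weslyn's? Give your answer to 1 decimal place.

≈ 2.8 times

Pelagos pulls ahead at 0.7 pp per year, so the ratio doubles every 70/0.7 ≈ 100.00 years.
In 149 years that's 1.49 doublings: 2^1.49 ≈ 2.8.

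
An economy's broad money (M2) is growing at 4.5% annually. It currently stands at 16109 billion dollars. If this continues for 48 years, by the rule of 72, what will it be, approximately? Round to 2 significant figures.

Doubling time ≈ 72/4.5 = 16.00 years.
48 years is 48/16.00 ≈ 3.00 doublings, a factor of 2^3.00 ≈ 8.00.
16109 × 8.00 ≈ 130000 billion dollars.

130000 billion dollars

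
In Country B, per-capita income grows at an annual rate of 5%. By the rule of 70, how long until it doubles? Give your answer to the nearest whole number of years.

70/5 ≈ 14.00, so it doubles roughly every 14 years.

around 14 years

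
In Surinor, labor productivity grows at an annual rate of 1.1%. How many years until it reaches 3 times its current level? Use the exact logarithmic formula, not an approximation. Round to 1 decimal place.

t = ln(3) / ln(1 + 0.011) = 1.0986 / 0.010940 ≈ 100.42.

100.4 years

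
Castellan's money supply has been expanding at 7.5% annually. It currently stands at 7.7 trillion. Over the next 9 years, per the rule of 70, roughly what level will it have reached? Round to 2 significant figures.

Doubling time ≈ 70/7.5 = 9.33 years.
9 years is 9/9.33 ≈ 0.96 doublings, a factor of 2^0.96 ≈ 1.95.
7.7 × 1.95 ≈ 15 trillion.

about 15 trillion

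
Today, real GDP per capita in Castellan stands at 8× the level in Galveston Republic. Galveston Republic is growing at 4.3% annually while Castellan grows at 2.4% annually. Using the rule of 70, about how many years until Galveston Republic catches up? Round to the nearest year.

around 111 years

What matters is the difference: 1.9 pp.
Rule of 70 on the gap: the ratio halves every 70/1.9 ≈ 36.84 years.
An 8× gap closes after 3 halvings: 3 × 36.84 ≈ 111 years.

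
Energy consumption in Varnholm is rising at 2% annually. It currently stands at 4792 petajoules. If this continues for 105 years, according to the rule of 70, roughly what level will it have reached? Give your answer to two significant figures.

It doubles every 70/2 ≈ 35.00 years, so 105 years is 3.00 doublings.
2^3.00 ≈ 8.00; 4792 × 8.00 ≈ 38000 petajoules.

about 38000 petajoules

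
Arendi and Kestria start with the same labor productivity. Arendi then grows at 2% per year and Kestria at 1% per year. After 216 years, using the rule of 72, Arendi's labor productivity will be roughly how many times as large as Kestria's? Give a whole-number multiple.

8 times

Rate gap = 2% − 1% = 1 point.
The ratio doubles every 72/1 ≈ 72.00 years.
216/72.00 ≈ 3.00 doublings → ratio ≈ 2^3.00 ≈ 8.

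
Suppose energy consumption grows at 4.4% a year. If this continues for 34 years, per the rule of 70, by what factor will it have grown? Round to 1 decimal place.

Doubles every ≈ 15.91 years (70/4.4).
34 years is 2.14 doublings; 2^2.14 ≈ 4.4×.

about 4.4 times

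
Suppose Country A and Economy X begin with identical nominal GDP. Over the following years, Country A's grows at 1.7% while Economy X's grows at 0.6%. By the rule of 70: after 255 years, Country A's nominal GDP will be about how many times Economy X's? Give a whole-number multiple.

≈ 16 times

Only the 1.1-point difference matters.
70/1.1 ≈ 63.64 years per doubling of the ratio; 255 years gives 4.01 doublings, so ≈ 16×.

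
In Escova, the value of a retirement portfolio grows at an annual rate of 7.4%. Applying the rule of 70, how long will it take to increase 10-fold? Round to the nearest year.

around 31 years

Doubling time ≈ 70/7.4 = 9.46 years.
10× is log₂ 10 ≈ 3.32 doublings, so ≈ 3.32 × 9.46 = 31 years.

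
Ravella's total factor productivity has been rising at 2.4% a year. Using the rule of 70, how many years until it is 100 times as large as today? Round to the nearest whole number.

At 2.4% it doubles every 70/2.4 ≈ 29.17 years.
100× is log₂ 100 ≈ 6.64 doublings, so ≈ 6.64 × 29.17 = 194 years.

approximately 194 years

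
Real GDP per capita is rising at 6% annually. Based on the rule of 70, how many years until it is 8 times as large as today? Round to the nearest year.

One doubling takes 70/6 = 11.67 years.
8× is 3 doublings, so 3 × 11.67 ≈ 35 years.

approximately 35 years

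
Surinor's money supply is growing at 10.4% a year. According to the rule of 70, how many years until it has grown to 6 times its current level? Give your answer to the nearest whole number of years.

Doubling time ≈ 70/10.4 = 6.73 years.
6× is log₂ 6 ≈ 2.58 doublings, so ≈ 2.58 × 6.73 = 17 years.

≈ 17 years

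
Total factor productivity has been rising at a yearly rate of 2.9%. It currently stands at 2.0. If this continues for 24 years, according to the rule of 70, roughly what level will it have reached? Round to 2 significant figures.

It doubles every 70/2.9 ≈ 24.14 years, so 24 years is 0.99 doublings.
2^0.99 ≈ 1.99; 2.0 × 1.99 ≈ 4.0.

4.0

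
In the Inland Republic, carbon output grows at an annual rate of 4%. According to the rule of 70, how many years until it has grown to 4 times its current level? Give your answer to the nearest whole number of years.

roughly 35 years

Doubling time ≈ 70/4 = 17.50 years.
4× is 2 doublings, so 2 × 17.50 ≈ 35 years.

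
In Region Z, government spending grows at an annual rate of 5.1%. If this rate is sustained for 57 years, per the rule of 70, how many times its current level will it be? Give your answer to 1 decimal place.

about 17.8 times

Doubles every ≈ 13.73 years (70/5.1).
57 years is 4.15 doublings; 2^4.15 ≈ 17.8×.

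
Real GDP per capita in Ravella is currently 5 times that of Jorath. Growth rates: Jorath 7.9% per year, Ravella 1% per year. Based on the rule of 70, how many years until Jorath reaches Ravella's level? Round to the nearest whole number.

roughly 24 years

Jorath gains on Ravella at 7.9% − 1% = 6.9 points a year.
At that relative rate the gap halves every 70/6.9 ≈ 10.14 years.
A 5 times gap takes log₂(5) ≈ 2.32 halvings to close: 2.32 × 10.14 ≈ 24 years.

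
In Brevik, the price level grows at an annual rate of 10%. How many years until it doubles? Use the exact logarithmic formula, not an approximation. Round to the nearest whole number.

t = ln(2) / ln(1 + 0.1) = 0.6931 / 0.095310 ≈ 7.27.
≈ 7 years.

7 years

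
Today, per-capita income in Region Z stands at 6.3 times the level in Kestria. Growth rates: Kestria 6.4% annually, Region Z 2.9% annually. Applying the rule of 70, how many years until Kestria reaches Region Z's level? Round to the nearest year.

The growth-rate gap is 6.4% − 2.9% = 3.5 percentage points.
So the ratio between them halves every 70/3.5 ≈ 20.00 years.
A 6.3 times gap takes log₂(6.3) ≈ 2.66 halvings to close: 2.66 × 20.00 ≈ 53 years.

around 53 years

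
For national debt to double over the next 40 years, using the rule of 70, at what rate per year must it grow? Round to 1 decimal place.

70 / 40 ≈ 1.75, so about 1.8% per year.

about 1.8% per year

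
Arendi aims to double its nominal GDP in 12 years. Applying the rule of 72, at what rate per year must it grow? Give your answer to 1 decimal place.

72 / 12 ≈ 6.00, so about 6.0% per year.

roughly 6.0%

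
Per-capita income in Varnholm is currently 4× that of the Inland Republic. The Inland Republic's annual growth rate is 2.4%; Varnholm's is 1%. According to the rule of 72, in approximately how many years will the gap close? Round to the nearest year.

≈ 103 years

What matters is the difference: 1.4 pp.
Rule of 72 on the gap: the ratio halves every 72/1.4 ≈ 51.43 years.
A 4× gap closes after 2 halvings: 2 × 51.43 ≈ 103 years.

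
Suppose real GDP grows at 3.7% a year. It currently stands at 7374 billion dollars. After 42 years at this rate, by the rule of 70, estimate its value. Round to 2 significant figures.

It doubles every 70/3.7 ≈ 18.92 years, so 42 years is 2.22 doublings.
2^2.22 ≈ 4.66; 7374 × 4.66 ≈ 34000 billion dollars.

approximately 34000 billion dollars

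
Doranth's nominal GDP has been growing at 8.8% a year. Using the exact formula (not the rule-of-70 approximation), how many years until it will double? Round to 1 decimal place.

t = ln(2) / ln(1 + 0.088) = 0.6931 / 0.084341 ≈ 8.22.

8.2 years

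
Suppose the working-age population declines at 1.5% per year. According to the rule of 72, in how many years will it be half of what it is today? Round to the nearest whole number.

about 48 years

Falling at 1.5%, it halves about every 72/1.5 = 48.00 years.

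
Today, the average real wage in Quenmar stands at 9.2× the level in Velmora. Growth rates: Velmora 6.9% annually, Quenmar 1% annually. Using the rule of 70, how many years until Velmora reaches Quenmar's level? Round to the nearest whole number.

Velmora gains on Quenmar at 6.9% − 1% = 5.9 points a year.
At that relative rate the gap halves every 70/5.9 ≈ 11.86 years.
A 9.2× gap takes log₂(9.2) ≈ 3.20 halvings to close: 3.20 × 11.86 ≈ 38 years.

around 38 years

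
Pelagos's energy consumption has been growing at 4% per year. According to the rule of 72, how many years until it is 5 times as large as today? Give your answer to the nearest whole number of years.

roughly 42 years

At 4% it doubles every 72/4 ≈ 18.00 years.
5× is log₂ 5 ≈ 2.32 doublings, so ≈ 2.32 × 18.00 = 42 years.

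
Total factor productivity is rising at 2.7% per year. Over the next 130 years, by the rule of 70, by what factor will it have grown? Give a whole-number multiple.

about 32 times

Doubling time ≈ 70/2.7 = 25.93 years.
130/25.93 ≈ 5 doublings, so about 2^5 = 32×.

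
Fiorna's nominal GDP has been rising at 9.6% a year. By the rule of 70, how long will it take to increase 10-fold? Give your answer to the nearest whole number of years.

Doubling time ≈ 70/9.6 = 7.29 years.
Reaching 10× takes log₂(10) ≈ 3.32 doublings.
3.32 × 7.29 ≈ 24 years.

≈ 24 years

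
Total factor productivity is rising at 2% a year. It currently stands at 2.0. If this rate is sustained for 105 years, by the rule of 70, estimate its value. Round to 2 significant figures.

Doubling time ≈ 70/2 = 35.00 years.
105 years is 105/35.00 ≈ 3.00 doublings, a factor of 2^3.00 ≈ 8.00.
2.0 × 8.00 ≈ 16.

16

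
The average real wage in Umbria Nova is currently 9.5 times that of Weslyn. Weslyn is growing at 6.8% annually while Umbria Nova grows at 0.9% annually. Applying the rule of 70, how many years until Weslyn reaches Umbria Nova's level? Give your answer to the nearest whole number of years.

around 39 years

What matters is the difference: 5.9 pp.
Rule of 70 on the gap: the ratio halves every 70/5.9 ≈ 11.86 years.
A 9.5 times gap takes log₂(9.5) ≈ 3.25 halvings to close: 3.25 × 11.86 ≈ 39 years.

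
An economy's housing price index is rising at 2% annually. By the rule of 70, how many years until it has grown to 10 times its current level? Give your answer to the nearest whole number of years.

At 2% it doubles every 70/2 ≈ 35.00 years.
Reaching 10× takes log₂(10) ≈ 3.32 doublings.
3.32 × 35.00 ≈ 116 years.

around 116 years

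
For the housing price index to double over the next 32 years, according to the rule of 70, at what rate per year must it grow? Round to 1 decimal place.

70 / 32 ≈ 2.19, so about 2.2% per year.

roughly 2.2%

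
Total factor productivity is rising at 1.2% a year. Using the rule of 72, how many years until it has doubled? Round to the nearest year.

60 years

Doubling time ≈ 72 / 1.2 = 60.00 years.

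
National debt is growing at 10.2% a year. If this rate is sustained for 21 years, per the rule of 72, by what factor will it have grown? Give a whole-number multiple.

≈ 8 times

Doubling time ≈ 72/10.2 = 7.06 years.
21/7.06 ≈ 3 doublings, so about 2^3 = 8×.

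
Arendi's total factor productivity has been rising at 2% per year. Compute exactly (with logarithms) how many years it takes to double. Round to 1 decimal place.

t = ln(2) / ln(1 + 0.02) = 0.6931 / 0.019803 ≈ 35.00.

35.0 years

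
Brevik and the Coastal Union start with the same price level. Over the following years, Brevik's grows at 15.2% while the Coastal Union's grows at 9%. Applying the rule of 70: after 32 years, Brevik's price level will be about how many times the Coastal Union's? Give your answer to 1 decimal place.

7.1 times

Rate gap = 15.2% − 9% = 6.2 points.
The ratio doubles every 70/6.2 ≈ 11.29 years.
32/11.29 ≈ 2.83 doublings → ratio ≈ 2^2.83 ≈ 7.1.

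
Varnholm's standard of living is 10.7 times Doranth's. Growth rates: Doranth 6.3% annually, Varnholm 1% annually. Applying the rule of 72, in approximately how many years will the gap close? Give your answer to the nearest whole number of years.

The growth-rate gap is 6.3% − 1% = 5.3 percentage points.
So the ratio between them halves every 72/5.3 ≈ 13.58 years.
A 10.7 times gap takes log₂(10.7) ≈ 3.42 halvings to close: 3.42 × 13.58 ≈ 46 years.

roughly 46 years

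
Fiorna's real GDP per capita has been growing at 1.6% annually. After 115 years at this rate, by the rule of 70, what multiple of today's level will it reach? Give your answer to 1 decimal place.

Doubles every ≈ 43.75 years (70/1.6).
115 years is 2.63 doublings; 2^2.63 ≈ 6.2×.

roughly 6.2 times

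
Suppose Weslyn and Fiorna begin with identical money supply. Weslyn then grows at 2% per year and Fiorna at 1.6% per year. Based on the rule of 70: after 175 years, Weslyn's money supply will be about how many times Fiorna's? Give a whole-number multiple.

around 2 times

Rate gap = 2% − 1.6% = 0.4 points.
The ratio doubles every 70/0.4 ≈ 175.00 years.
175/175.00 ≈ 1.00 doublings → ratio ≈ 2^1.00 ≈ 2.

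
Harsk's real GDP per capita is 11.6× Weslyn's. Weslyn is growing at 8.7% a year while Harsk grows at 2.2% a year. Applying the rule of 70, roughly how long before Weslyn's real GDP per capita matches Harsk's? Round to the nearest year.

≈ 38 years

Weslyn gains on Harsk at 8.7% − 2.2% = 6.5 points a year.
At that relative rate the gap halves every 70/6.5 ≈ 10.77 years.
An 11.6× gap takes log₂(11.6) ≈ 3.54 halvings to close: 3.54 × 10.77 ≈ 38 years.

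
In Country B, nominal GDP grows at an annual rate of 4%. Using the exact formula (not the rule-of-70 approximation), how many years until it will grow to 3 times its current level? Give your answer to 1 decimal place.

28.0 years

t = ln(3) / ln(1 + 0.04) = 1.0986 / 0.039221 ≈ 28.01.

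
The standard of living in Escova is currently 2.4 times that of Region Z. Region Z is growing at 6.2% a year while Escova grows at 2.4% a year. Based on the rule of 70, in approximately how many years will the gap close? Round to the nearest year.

The growth-rate gap is 6.2% − 2.4% = 3.8 percentage points.
So the ratio between them halves every 70/3.8 ≈ 18.42 years.
A 2.4 times gap takes log₂(2.4) ≈ 1.26 halvings to close: 1.26 × 18.42 ≈ 23 years.

roughly 23 years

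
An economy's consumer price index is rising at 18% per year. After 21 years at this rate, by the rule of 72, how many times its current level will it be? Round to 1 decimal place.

Doubles every ≈ 4.00 years (72/18).
21 years is 5.25 doublings; 2^5.25 ≈ 38.1×.

roughly 38.1 times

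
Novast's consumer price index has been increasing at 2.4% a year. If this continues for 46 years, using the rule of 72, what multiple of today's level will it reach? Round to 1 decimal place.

≈ 2.9 times

Doubling time ≈ 72/2.4 = 30.00 years.
46 years / 30.00 ≈ 1.53 doublings → factor 2^1.53 ≈ 2.9.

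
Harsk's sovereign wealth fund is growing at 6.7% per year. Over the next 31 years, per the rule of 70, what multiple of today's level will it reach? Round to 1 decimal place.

Doubling time ≈ 70/6.7 = 10.45 years.
31 years / 10.45 ≈ 2.97 doublings → factor 2^2.97 ≈ 7.8.

approximately 7.8 times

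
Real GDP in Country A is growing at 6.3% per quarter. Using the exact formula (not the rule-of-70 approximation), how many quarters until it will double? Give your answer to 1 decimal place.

t = ln(2) / ln(1 + 0.063) = 0.6931 / 0.061095 ≈ 11.34.

11.3 quarters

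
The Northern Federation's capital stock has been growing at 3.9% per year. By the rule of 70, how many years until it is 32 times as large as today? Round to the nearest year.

One doubling takes 70/3.9 = 17.95 years.
32× is 5 doublings, so 5 × 17.95 ≈ 90 years.

approximately 90 years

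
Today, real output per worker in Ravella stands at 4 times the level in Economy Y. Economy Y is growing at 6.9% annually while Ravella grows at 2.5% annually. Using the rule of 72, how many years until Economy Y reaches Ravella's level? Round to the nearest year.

about 33 years

What matters is the difference: 4.4 pp.
Rule of 72 on the gap: the ratio halves every 72/4.4 ≈ 16.36 years.
A 4 times gap closes after 2 halvings: 2 × 16.36 ≈ 33 years.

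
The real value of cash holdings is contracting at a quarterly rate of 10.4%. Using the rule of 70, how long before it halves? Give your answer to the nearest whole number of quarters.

Falling at 10.4%, it halves about every 70/10.4 = 6.73 quarters.

around 7 quarters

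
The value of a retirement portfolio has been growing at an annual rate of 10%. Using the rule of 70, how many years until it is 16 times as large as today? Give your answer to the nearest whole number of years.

approximately 28 years

At 10% it doubles every 70/10 ≈ 7.00 years.
16× is 4 doublings, so 4 × 7.00 ≈ 28 years.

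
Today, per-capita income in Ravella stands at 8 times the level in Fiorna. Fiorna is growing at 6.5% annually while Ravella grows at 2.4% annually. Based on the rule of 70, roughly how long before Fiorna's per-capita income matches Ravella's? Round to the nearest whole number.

about 51 years

Fiorna gains on Ravella at 6.5% − 2.4% = 4.1 points a year.
At that relative rate the gap halves every 70/4.1 ≈ 17.07 years.
An 8 times gap closes after 3 halvings: 3 × 17.07 ≈ 51 years.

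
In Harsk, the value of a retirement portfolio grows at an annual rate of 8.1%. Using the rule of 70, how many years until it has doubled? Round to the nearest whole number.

≈ 9 years

Doubling time ≈ 70 / 8.1 = 8.64 years.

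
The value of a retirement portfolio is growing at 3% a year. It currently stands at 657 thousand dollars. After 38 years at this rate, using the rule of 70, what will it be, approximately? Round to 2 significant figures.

It doubles every 70/3 ≈ 23.33 years, so 38 years is 1.63 doublings.
2^1.63 ≈ 3.10; 657 × 3.10 ≈ 2000 thousand dollars.

2000 thousand dollars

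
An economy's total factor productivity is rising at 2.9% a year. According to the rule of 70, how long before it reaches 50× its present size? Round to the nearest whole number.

One doubling takes 70/2.9 = 24.14 years.
50× is log₂ 50 ≈ 5.64 doublings, so ≈ 5.64 × 24.14 = 136 years.

around 136 years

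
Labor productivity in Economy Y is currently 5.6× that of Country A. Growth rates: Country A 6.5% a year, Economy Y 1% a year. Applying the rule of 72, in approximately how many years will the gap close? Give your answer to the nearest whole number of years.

roughly 33 years

What matters is the difference: 5.5 pp.
Rule of 72 on the gap: the ratio halves every 72/5.5 ≈ 13.09 years.
A 5.6× gap takes log₂(5.6) ≈ 2.49 halvings to close: 2.49 × 13.09 ≈ 33 years.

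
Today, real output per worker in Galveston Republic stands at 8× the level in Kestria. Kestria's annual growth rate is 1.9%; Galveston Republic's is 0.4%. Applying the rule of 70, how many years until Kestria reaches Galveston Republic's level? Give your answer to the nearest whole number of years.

around 140 years

What matters is the difference: 1.5 pp.
Rule of 70 on the gap: the ratio halves every 70/1.5 ≈ 46.67 years.
An 8× gap closes after 3 halvings: 3 × 46.67 ≈ 140 years.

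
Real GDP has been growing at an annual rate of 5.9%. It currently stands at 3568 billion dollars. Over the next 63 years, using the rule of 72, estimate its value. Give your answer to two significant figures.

about 130000 billion dollars

It doubles every 72/5.9 ≈ 12.20 years, so 63 years is 5.16 doublings.
2^5.16 ≈ 35.75; 3568 × 35.75 ≈ 130000 billion dollars.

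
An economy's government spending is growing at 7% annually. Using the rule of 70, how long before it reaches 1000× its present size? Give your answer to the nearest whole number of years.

Doubling time ≈ 70/7 = 10.00 years.
Reaching 1000× takes log₂(1000) ≈ 9.97 doublings.
9.97 × 10.00 ≈ 100 years.

roughly 100 years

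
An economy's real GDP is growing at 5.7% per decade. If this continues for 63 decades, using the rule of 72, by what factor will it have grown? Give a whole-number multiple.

≈ 32 times

72/5.7 ≈ 12.63 decades per doubling.
63 decades fits 5 doublings: 2^5 = 32.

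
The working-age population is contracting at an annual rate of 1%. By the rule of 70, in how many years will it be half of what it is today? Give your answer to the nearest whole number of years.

Falling at 1%, it halves about every 70/1 = 70.00 years.

approximately 70 years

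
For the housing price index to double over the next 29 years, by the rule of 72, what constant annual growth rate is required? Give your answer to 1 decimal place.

72 / 29 ≈ 2.48, so about 2.5% annually.

2.5%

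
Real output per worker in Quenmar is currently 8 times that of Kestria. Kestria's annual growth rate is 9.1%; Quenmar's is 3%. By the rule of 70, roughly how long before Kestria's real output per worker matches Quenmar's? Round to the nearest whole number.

What matters is the difference: 6.1 pp.
Rule of 70 on the gap: the ratio halves every 70/6.1 ≈ 11.48 years.
An 8 times gap closes after 3 halvings: 3 × 11.48 ≈ 34 years.

approximately 34 years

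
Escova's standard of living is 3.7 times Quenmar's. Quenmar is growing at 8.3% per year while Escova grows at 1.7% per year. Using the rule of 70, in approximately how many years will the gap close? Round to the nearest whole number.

Quenmar gains on Escova at 8.3% − 1.7% = 6.6 points a year.
At that relative rate the gap halves every 70/6.6 ≈ 10.61 years.
A 3.7 times gap takes log₂(3.7) ≈ 1.89 halvings to close: 1.89 × 10.61 ≈ 20 years.

20 years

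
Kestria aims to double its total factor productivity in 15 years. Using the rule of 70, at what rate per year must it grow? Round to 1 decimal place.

70 / 15 ≈ 4.67, so about 4.7% per year.

≈ 4.7%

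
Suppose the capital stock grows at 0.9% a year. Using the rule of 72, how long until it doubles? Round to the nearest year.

Doubling time ≈ 72 / 0.9 = 80.00 years.

about 80 years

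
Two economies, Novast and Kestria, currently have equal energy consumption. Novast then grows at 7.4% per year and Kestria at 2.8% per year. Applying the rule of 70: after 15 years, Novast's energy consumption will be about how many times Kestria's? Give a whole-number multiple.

Rate gap = 7.4% − 2.8% = 4.6 points.
The ratio doubles every 70/4.6 ≈ 15.22 years.
15/15.22 ≈ 0.99 doublings → ratio ≈ 2^0.99 ≈ 2.

approximately 2 times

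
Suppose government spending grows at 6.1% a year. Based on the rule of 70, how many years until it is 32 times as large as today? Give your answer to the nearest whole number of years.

Doubling time ≈ 70/6.1 = 11.48 years.
Getting to 32× needs 5 doublings: 5 × 11.48 ≈ 57 years.

around 57 years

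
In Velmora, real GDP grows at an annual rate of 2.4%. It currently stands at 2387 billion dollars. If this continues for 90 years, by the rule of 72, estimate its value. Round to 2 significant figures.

19000 billion dollars

Doubling time ≈ 72/2.4 = 30.00 years.
90 years is 90/30.00 ≈ 3.00 doublings, a factor of 2^3.00 ≈ 8.00.
2387 × 8.00 ≈ 19000 billion dollars.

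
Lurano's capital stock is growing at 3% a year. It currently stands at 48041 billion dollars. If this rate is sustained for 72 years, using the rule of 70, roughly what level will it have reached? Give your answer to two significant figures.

410000 billion dollars

It doubles every 70/3 ≈ 23.33 years, so 72 years is 3.09 doublings.
2^3.09 ≈ 8.51; 48041 × 8.51 ≈ 410000 billion dollars.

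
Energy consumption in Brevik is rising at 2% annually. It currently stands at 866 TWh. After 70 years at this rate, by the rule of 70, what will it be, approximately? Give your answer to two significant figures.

approximately 3500 TWh

It doubles every 70/2 ≈ 35.00 years, so 70 years is 2.00 doublings.
2^2.00 ≈ 4.00; 866 × 4.00 ≈ 3500 TWh.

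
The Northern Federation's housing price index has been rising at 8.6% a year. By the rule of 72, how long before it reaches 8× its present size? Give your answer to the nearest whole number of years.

One doubling takes 72/8.6 = 8.37 years.
8 = 2^3, so 3 doublings → 25 years.

around 25 years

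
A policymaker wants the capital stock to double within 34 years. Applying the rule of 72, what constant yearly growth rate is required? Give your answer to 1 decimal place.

72 / 34 ≈ 2.12, so about 2.1% per year.

≈ 2.1% per year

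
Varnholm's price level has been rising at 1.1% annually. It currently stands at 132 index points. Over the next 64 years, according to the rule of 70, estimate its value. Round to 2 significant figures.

Doubling time ≈ 70/1.1 = 63.64 years.
64 years is 64/63.64 ≈ 1.01 doublings, a factor of 2^1.01 ≈ 2.01.
132 × 2.01 ≈ 270 index points.

≈ 270 index points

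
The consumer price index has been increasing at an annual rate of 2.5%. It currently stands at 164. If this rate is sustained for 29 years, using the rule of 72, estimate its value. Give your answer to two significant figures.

about 330

It doubles every 72/2.5 ≈ 28.80 years, so 29 years is 1.01 doublings.
2^1.01 ≈ 2.01; 164 × 2.01 ≈ 330.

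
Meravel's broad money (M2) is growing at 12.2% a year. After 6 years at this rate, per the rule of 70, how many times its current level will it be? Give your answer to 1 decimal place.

Doubling time ≈ 70/12.2 = 5.74 years.
6 years / 5.74 ≈ 1.05 doublings → factor 2^1.05 ≈ 2.1.

approximately 2.1 times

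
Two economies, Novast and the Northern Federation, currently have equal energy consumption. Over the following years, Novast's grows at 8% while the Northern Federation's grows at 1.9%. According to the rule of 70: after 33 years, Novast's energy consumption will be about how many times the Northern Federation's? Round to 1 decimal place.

Only the 6.1-point difference matters.
70/6.1 ≈ 11.48 years per doubling of the ratio; 33 years gives 2.87 doublings, so ≈ 7.3×.

around 7.3 times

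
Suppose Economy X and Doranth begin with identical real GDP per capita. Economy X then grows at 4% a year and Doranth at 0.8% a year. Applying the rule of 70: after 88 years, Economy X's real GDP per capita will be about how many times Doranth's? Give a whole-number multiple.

Rate gap = 4% − 0.8% = 3.2 points.
The ratio doubles every 70/3.2 ≈ 21.88 years.
88/21.88 ≈ 4.02 doublings → ratio ≈ 2^4.02 ≈ 16.

around 16 times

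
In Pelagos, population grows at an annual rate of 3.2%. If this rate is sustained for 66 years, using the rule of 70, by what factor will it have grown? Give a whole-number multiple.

Doubling time ≈ 70/3.2 = 21.88 years.
66/21.88 ≈ 3 doublings, so about 2^3 = 8×.

around 8 times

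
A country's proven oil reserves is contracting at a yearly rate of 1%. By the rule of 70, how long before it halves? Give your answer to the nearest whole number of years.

around 70 years

Halving time ≈ 70 / 1 = 70.00 → 70 years.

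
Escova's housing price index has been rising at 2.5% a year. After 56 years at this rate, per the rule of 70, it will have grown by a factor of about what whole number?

70/2.5 ≈ 28.00 years per doubling.
56 years fits 2 doublings: 2^2 = 4.

about 4 times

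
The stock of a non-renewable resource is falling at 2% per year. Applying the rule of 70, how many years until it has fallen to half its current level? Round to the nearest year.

Halving time ≈ 70 / 2 = 35.00 → 35 years.

about 35 years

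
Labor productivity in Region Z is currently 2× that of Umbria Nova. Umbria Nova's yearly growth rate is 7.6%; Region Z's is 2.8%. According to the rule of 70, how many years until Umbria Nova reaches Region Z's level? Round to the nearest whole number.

≈ 15 years

What matters is the difference: 4.8 pp.
Rule of 70 on the gap: the ratio halves every 70/4.8 ≈ 14.58 years.
A 2× gap closes after 1 halving: 1 × 14.58 ≈ 15 years.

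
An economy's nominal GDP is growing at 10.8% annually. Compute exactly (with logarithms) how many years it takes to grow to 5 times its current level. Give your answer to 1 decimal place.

15.7 years

t = ln(5) / ln(1 + 0.108) = 1.6094 / 0.102557 ≈ 15.69.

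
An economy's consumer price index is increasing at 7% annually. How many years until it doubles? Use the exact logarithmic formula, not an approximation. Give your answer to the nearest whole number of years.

t = ln(2) / ln(1 + 0.07) = 0.6931 / 0.067659 ≈ 10.24.
≈ 10 years.

10 years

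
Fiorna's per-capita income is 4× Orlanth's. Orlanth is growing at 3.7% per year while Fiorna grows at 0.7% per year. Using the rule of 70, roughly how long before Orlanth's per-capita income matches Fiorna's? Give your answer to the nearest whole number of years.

Orlanth gains on Fiorna at 3.7% − 0.7% = 3 points a year.
At that relative rate the gap halves every 70/3 ≈ 23.33 years.
A 4× gap closes after 2 halvings: 2 × 23.33 ≈ 47 years.

approximately 47 years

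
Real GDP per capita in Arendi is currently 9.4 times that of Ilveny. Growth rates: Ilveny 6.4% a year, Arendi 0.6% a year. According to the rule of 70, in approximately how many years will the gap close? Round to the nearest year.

The growth-rate gap is 6.4% − 0.6% = 5.8 percentage points.
So the ratio between them halves every 70/5.8 ≈ 12.07 years.
A 9.4 times gap takes log₂(9.4) ≈ 3.23 halvings to close: 3.23 × 12.07 ≈ 39 years.

approximately 39 years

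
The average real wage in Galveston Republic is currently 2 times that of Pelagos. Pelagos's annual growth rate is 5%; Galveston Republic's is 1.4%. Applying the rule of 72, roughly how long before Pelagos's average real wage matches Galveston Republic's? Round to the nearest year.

The growth-rate gap is 5% − 1.4% = 3.6 percentage points.
So the ratio between them halves every 72/3.6 ≈ 20.00 years.
A 2 times gap closes after 1 halving: 1 × 20.00 ≈ 20 years.

roughly 20 years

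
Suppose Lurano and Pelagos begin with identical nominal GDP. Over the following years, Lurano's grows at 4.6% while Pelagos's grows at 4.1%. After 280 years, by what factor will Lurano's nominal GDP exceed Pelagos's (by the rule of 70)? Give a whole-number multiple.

Rate gap = 4.6% − 4.1% = 0.5 points.
The ratio doubles every 70/0.5 ≈ 140.00 years.
280/140.00 ≈ 2.00 doublings → ratio ≈ 2^2.00 ≈ 4.

approximately 4 times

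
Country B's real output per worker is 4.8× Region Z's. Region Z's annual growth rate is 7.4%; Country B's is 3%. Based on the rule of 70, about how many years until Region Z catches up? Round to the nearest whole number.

36 years

The growth-rate gap is 7.4% − 3% = 4.4 percentage points.
So the ratio between them halves every 70/4.4 ≈ 15.91 years.
A 4.8× gap takes log₂(4.8) ≈ 2.26 halvings to close: 2.26 × 15.91 ≈ 36 years.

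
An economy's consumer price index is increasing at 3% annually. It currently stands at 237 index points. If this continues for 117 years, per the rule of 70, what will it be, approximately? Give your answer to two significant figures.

around 7700 index points

It doubles every 70/3 ≈ 23.33 years, so 117 years is 5.02 doublings.
2^5.02 ≈ 32.45; 237 × 32.45 ≈ 7700 index points.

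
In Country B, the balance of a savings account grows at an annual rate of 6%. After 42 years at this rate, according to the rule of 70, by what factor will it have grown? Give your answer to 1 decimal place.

≈ 12.1 times

Doubling time ≈ 70/6 = 11.67 years.
42 years / 11.67 ≈ 3.60 doublings → factor 2^3.60 ≈ 12.1.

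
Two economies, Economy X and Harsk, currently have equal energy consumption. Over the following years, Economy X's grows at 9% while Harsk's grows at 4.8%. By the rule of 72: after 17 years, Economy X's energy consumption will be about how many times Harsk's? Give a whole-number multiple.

Rate gap = 9% − 4.8% = 4.2 points.
The ratio doubles every 72/4.2 ≈ 17.14 years.
17/17.14 ≈ 0.99 doublings → ratio ≈ 2^0.99 ≈ 2.

≈ 2 times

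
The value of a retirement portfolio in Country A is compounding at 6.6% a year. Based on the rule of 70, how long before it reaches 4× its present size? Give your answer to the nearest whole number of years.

approximately 21 years

One doubling takes 70/6.6 = 10.61 years.
Getting to 4× needs 2 doublings: 2 × 10.61 ≈ 21 years.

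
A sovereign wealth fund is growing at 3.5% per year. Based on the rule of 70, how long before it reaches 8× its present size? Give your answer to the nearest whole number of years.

approximately 60 years

Doubling time ≈ 70/3.5 = 20.00 years.
8 = 2^3, so 3 doublings → 60 years.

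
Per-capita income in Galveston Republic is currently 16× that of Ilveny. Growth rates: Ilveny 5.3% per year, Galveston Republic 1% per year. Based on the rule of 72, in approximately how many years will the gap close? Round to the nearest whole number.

around 67 years

The growth-rate gap is 5.3% − 1% = 4.3 percentage points.
So the ratio between them halves every 72/4.3 ≈ 16.74 years.
A 16× gap closes after 4 halvings: 4 × 16.74 ≈ 67 years.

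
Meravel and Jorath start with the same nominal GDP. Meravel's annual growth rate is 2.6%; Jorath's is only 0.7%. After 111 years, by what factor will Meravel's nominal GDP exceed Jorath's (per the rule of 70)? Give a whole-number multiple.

≈ 8 times

Meravel pulls ahead at 1.9 pp per year, so the ratio doubles every 70/1.9 ≈ 36.84 years.
In 111 years that's 3.01 doublings: 2^3.01 ≈ 8.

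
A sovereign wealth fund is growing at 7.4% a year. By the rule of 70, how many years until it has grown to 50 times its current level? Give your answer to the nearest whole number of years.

around 53 years

At 7.4% it doubles every 70/7.4 ≈ 9.46 years.
50× is log₂ 50 ≈ 5.64 doublings, so ≈ 5.64 × 9.46 = 53 years.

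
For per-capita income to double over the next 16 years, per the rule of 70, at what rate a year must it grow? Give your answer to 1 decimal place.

approximately 4.4%

70 / 16 ≈ 4.38, so about 4.4% a year.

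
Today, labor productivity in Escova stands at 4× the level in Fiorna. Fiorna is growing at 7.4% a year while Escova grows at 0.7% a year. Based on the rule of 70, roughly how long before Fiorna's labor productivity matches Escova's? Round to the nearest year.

What matters is the difference: 6.7 pp.
Rule of 70 on the gap: the ratio halves every 70/6.7 ≈ 10.45 years.
A 4× gap closes after 2 halvings: 2 × 10.45 ≈ 21 years.

approximately 21 years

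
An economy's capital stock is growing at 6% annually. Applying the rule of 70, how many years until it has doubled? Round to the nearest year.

12 years

Doubling time ≈ 70 / 6 = 11.67 years.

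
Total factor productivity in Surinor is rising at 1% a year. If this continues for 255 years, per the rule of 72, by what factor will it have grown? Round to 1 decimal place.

11.6 times

Doubling time ≈ 72/1 = 72.00 years.
255 years / 72.00 ≈ 3.54 doublings → factor 2^3.54 ≈ 11.6.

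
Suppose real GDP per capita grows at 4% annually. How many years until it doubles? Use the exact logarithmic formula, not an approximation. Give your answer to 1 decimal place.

t = ln(2) / ln(1 + 0.04) = 0.6931 / 0.039221 ≈ 17.67.

17.7 years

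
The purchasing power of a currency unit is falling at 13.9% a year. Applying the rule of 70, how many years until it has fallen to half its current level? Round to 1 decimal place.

5.0 years

The rule works in reverse for decay: 70/13.9 ≈ 5.04 years to halve.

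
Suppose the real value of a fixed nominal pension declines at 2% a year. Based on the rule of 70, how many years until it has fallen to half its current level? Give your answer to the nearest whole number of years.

Falling at 2%, it halves about every 70/2 = 35.00 years.

roughly 35 years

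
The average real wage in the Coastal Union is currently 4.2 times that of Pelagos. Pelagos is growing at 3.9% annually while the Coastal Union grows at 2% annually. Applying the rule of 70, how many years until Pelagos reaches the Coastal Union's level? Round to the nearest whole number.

≈ 76 years

What matters is the difference: 1.9 pp.
Rule of 70 on the gap: the ratio halves every 70/1.9 ≈ 36.84 years.
A 4.2 times gap takes log₂(4.2) ≈ 2.07 halvings to close: 2.07 × 36.84 ≈ 76 years.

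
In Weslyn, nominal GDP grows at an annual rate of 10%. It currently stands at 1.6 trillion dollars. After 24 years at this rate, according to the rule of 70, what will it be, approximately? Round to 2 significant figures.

Doubling time ≈ 70/10 = 7.00 years.
24 years is 24/7.00 ≈ 3.43 doublings, a factor of 2^3.43 ≈ 10.78.
1.6 × 10.78 ≈ 17 trillion dollars.

around 17 trillion dollars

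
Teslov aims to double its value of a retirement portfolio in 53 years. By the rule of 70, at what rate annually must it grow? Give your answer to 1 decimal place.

about 1.3% annually

70 / 53 ≈ 1.32, so about 1.3% annually.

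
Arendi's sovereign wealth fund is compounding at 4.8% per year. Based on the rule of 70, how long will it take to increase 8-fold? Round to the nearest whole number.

At 4.8% it doubles every 70/4.8 ≈ 14.58 years.
8 = 2^3, so 3 doublings → 44 years.

≈ 44 years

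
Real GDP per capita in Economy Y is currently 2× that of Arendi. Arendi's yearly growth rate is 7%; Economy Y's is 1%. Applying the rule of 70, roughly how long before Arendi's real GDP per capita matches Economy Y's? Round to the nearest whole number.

The growth-rate gap is 7% − 1% = 6 percentage points.
So the ratio between them halves every 70/6 ≈ 11.67 years.
A 2× gap closes after 1 halving: 1 × 11.67 ≈ 12 years.

roughly 12 years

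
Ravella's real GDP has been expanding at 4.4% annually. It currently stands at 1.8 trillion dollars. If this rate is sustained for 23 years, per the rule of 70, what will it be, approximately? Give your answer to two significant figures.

It doubles every 70/4.4 ≈ 15.91 years, so 23 years is 1.45 doublings.
2^1.45 ≈ 2.73; 1.8 × 2.73 ≈ 4.9 trillion dollars.

roughly 4.9 trillion dollars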